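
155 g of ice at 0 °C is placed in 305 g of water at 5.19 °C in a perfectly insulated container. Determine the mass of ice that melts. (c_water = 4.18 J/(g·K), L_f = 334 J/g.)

Water can give up m c ΔT = 305·4.18·5.19 = 6616.7 J before reaching 0 °C.
To melt every bit of ice: 155·334 = 51770 J.
That's not enough to melt it all — equilibrium is at 0 °C with ice remaining.
m_melted·334 = 6616.7  ⇒  m_melted ≈ 19.81 g.

m_melted ≈ 19.8 g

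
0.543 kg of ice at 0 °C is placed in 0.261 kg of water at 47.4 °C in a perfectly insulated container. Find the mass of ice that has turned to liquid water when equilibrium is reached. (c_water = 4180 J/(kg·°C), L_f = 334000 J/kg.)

m_melted ≈ 0.155 kg

Water can give up m c ΔT = 0.261×4180×47.4 = 51712 J before reaching 0 °C.
To melt every bit of ice: 0.543×334000 = 181362 J.
Since 51712 < 181362 J, not all the ice melts; equilibrium is at 0 °C.
Mass melted = 51712/334000 ≈ 0.1548 kg.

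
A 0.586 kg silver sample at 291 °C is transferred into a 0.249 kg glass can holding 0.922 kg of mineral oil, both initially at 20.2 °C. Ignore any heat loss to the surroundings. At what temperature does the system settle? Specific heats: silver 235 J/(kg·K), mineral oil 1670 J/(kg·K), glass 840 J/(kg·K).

T_f ≈ 40.0 °C

Heat gained plus heat lost sum to zero:
0.586*235*(T − 291) + 0.922*1670*(T − 20.2) + 0.249*840*(T − 20.2) = 0
(137.71 + 1539.7 + 209.16) T = 137.71*291 + 1539.7*20.2 + 209.16*20.2
T = 75401 / 1886.6 = 40 °C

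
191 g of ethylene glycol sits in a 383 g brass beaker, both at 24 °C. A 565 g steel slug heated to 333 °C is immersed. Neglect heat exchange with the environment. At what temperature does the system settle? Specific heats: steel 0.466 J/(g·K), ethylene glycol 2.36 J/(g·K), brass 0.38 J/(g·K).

T_f ≈ 118.6 °C

Taking heat into each body as positive, Σ m c ΔT = 0:
565*0.466*(T − 333) + 191*2.36*(T − 24) + 383*0.38*(T − 24) = 0
263.29(T − 333) + 450.76(T − 24) + 145.54(T − 24) = 0
(263.29 + 450.76 + 145.54) T = 263.29*333 + 450.76*24 + 145.54*24
T ≈ 118.65 °C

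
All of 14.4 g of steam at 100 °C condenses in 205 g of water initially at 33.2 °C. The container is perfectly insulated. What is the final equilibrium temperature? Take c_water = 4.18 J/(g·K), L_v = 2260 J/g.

Energy conservation, ΣQ = 0:
condense steam: −14.4×2260 = −32544
  condensed water 100 °C→T: 60.19(T − 100)
  original water: 856.9(T − 33.2)
917.09 T = 32544 + 6019.2 + 28449 = 67012
T ≈ 73.07 °C — below 100 °C, confirming all the steam condensed.

T_f ≈ 73.1 °C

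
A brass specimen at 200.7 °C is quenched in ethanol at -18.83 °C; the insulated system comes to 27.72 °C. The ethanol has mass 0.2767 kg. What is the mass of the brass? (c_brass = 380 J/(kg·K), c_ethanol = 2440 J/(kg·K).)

Heat lost by the brass = heat gained by the ethanol:
m×380×(200.7 − 27.72) = 0.2767×2440×(27.72 − (-18.83))
65732 m = 31428  ⇒  m ≈ 0.4781 kg

m ≈ 0.478 kg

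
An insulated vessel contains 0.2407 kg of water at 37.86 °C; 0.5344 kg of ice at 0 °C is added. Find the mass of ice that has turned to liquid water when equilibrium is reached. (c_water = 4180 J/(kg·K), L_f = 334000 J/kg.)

m_melted ≈ 0.114 kg

Cooling the water to 0 °C releases 0.2407×4180×37.86 = 38092 J.
Fully melting the ice requires m_ice L_f = 0.5344×334000 = 178490 J.
Since 38092 < 178490 J, not all the ice melts; equilibrium is at 0 °C.
m_melt = 38092 / L_f = 0.114 kg.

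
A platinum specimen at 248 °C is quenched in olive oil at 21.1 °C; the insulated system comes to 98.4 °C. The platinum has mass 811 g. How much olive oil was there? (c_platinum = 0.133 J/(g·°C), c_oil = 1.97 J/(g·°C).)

m ≈ 106 g

Taking heat into each body as positive, Σ m c ΔT = 0:
811×0.133×(98.4 − 248) + m×1.97×(98.4 − 21.1) = 0
152.28 m = 16136
m = 16136/152.28 ≈ 106 g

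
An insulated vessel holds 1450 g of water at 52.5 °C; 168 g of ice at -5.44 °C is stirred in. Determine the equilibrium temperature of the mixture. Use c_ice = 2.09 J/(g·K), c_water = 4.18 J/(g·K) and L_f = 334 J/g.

Setting the total heat transfer to zero:
ice -5.44→0 °C: 168·2.09·5.44 = 1910.1
  latent heat to melt: 168·334 = 56112
  meltwater 0→T: 168·4.18·T = 702.24 T
  water cools: 1450·4.18·(T − 52.5) = 6061(T − 52.5)
6763.2 T = 318202 − 58022 = 260180
T ≈ 38.47 °C. Since T > 0 °C, the all-ice-melts assumption holds.

T_f ≈ 38.5 °C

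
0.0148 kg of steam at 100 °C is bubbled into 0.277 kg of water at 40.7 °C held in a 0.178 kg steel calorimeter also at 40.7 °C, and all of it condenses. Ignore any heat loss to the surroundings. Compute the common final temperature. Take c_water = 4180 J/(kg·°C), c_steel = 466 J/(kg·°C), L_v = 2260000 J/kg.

T_f ≈ 69.2 °C

Energy balance with sensible and latent terms:
condense steam: −0.0148×2260000 = −33448; condensed water 100 °C→T: 61.86(T − 100); water warms: 0.277×4180×(T − 40.7) = 1157.9(T − 40.7); steel cup: 0.178×466×(T − 40.7) = 82.95(T − 40.7)
1302.7 T = 33448 + 6186.4 + 50501 = 90135
T ≈ 69.19 °C (< 100 °C, so full condensation is consistent).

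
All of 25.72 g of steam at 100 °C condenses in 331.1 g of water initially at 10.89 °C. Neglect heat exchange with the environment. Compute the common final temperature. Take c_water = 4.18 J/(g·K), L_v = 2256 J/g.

T_f ≈ 56.2 °C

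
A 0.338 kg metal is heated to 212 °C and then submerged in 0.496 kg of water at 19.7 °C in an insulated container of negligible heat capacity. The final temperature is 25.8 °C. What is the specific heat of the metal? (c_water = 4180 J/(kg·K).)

Let T be the final temperature. ΣQ_i = 0:
0.338·c·(25.8 − 212) + 0.496·4180·(25.8 − 19.7) = 0
-62.94 c = -12647
c = -12647/-62.94 ≈ 201 J/(kg·K)

c ≈ 201 J/(kg·K)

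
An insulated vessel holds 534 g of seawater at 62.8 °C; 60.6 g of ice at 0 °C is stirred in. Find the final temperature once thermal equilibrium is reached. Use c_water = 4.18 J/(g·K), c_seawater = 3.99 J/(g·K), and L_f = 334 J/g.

Let T be the final temperature. ΣQ_i = 0:
latent heat to melt: 60.6×334 = 20240
  meltwater 0→T: 60.6×4.18×T = 253.31 T
  seawater cools: 534×3.99×(T − 62.8) = 2130.7(T − 62.8)
2384 T = 133805 − 20240 = 113565
T ≈ 47.64 °C — above 0 °C, consistent with complete melting.

T_f ≈ 47.6 °C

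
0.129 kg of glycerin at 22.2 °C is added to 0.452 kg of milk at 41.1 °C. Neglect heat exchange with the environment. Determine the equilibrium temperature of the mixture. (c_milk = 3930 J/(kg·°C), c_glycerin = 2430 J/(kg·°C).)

T_f = Σ m_i c_i T_i / Σ m_i c_i:
T_f = (1776.4·41.1 + 313.47·22.2) / (1776.4 + 313.47)
    = 79967 / 2089.8 ≈ 38.27 °C

T_f ≈ 38.3 °C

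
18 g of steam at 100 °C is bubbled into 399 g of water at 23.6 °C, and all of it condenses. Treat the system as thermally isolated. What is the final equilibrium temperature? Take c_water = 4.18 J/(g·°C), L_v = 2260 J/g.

T_f ≈ 50.2 °C

Energy balance with sensible and latent terms:
condense steam: −18·2260 = −40680; condensate cools 100→T: 18·4.18·(T − 100) = 75.24(T − 100); water warms: 399·4.18·(T − 23.6) = 1667.8(T − 23.6)
1743.1 T = 40680 + 7524 + 39361 = 87565
T ≈ 50.24 °C — below 100 °C, confirming all the steam condensed.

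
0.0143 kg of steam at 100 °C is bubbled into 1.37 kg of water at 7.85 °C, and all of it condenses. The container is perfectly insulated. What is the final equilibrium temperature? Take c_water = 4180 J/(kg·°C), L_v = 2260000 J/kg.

Heat gained plus heat lost sum to zero:
steam→water at 100 °C releases m L_v = 0.0143·2260000 = 32318
  condensate cools 100→T: 0.0143·4180·(T − 100) = 59.77(T − 100)
  original water: 5726.6(T − 7.85)
5786.4 T = 32318 + 5977.4 + 44954 = 83249
T ≈ 14.39 °C, under the boiling point, so the assumption holds.

T_f ≈ 14.4 °C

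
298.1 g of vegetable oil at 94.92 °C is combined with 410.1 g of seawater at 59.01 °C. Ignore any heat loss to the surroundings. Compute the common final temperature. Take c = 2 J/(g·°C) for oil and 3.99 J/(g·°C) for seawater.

T_f ≈ 68.6 °C

Setting the total heat transfer to zero:
298.1×2×(T − 94.92) + 410.1×3.99×(T − 59.01) = 0
596.2(T − 94.92) + 1636.3(T − 59.01) = 0
2232.5 T = 153149
T = 153149/2232.5 ≈ 68.60 °C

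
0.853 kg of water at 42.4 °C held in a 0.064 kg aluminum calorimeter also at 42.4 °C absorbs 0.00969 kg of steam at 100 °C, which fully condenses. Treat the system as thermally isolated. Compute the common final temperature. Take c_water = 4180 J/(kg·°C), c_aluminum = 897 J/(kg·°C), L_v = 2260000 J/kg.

T_f ≈ 49.0 °C

Conservation of energy gives ΣQ = 0:
condense steam: −0.00969·2260000 = −21899; condensate cools 100→T: 0.00969·4180·(T − 100) = 40.5(T − 100); original water: 3565.5(T − 42.4); aluminum cup: 0.064·897·(T − 42.4) = 57.41(T − 42.4)
3663.5 T = 21899 + 4050.4 + 153613 = 179563
T ≈ 49.01 °C (< 100 °C, so full condensation is consistent).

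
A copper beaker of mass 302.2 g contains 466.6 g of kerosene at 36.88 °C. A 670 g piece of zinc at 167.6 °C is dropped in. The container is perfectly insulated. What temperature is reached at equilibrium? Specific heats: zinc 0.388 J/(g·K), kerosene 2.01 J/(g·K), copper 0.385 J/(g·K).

T_f ≈ 62.7 °C

Heat gained plus heat lost sum to zero:
670×0.388×(T − 167.6) + 466.6×2.01×(T − 36.88) + 302.2×0.385×(T − 36.88) = 0
259.96(T − 167.6) + 937.87(T − 36.88) + 116.35(T − 36.88) = 0
1314.2 T = 82449
T = 82449/1314.2 ≈ 62.74 °C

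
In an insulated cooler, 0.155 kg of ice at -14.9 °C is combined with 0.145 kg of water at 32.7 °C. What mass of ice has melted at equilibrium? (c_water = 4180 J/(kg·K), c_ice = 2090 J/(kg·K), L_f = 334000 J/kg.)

m_melted ≈ 0.0449 kg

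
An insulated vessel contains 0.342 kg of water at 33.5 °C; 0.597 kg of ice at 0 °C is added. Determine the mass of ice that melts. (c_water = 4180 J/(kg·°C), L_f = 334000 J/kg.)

m_melted ≈ 0.143 kg

Water can give up m c ΔT = 0.342×4180×33.5 = 47890 J before reaching 0 °C.
To melt every bit of ice: 0.597×334000 = 199398 J.
Since 47890 < 199398 J, not all the ice melts; equilibrium is at 0 °C.
m_melt = 47890 / L_f = 0.1434 kg.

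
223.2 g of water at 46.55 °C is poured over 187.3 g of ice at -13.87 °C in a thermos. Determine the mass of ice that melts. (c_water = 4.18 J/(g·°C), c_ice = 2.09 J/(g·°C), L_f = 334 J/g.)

m_melted ≈ 114 g

Water can give up m c ΔT = 223.2×4.18×46.55 = 43430 J before reaching 0 °C.
Of that, 187.3×2.09×13.87 = 5429.5 J goes to bring the ice to 0 °C, leaving 38001 J.
Fully melting the ice requires m_ice L_f = 187.3×334 = 62558 J.
That's not enough to melt it all — equilibrium is at 0 °C with ice remaining.
m_melt = 38001 / L_f = 113.8 g.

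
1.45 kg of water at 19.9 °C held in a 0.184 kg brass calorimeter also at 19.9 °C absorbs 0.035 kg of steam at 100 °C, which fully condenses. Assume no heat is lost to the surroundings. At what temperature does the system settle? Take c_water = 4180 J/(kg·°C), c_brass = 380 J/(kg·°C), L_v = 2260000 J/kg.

T_f ≈ 34.4 °C

Energy conservation, ΣQ = 0:
condense steam: −0.035·2260000 = −79100
  condensed water 100 °C→T: 146.3(T − 100)
  original water: 6061(T − 19.9)
  brass cup: 0.184·380·(T − 19.9) = 69.92(T − 19.9)
6277.2 T = 79100 + 14630 + 122005 = 215735
T ≈ 34.37 °C (< 100 °C, so full condensation is consistent).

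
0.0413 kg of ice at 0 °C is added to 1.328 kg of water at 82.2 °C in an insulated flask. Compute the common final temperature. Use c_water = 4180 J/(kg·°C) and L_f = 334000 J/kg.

Setting the total heat transfer to zero:
fusion: m_ice L_f = 0.0413×334000 = 13794; meltwater 0→T: 0.0413×4180×T = 172.63 T; water: 5551(T − 82.2)
5723.7 T = 456295 − 13794 = 442501
T ≈ 77.31 °C. Since T > 0 °C, the all-ice-melts assumption holds.

T_f ≈ 77.3 °C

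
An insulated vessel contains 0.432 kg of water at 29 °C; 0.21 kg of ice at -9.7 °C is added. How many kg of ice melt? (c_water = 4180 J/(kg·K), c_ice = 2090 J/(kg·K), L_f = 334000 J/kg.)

m_melted ≈ 0.144 kg

Water can give up m c ΔT = 0.432×4180×29 = 52367 J before reaching 0 °C.
Warming the ice to 0 °C takes 0.21×2090×9.7 = 4257.3 J, leaving 48110 J for melting.
To melt every bit of ice: 0.21×334000 = 70140 J.
48110 J < 70140 J, so only part of the ice melts and the system sits at 0 °C.
Mass melted = 48110/334000 ≈ 0.144 kg.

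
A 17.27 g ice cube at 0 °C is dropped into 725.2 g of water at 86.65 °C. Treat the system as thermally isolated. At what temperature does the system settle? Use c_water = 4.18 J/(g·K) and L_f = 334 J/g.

T_f ≈ 82.8 °C

Let T be the final temperature. ΣQ_i = 0:
fusion: m_ice L_f = 17.27×334 = 5768.2; warm the meltwater: 72.19 T; water: 3031.3(T − 86.65)
3103.5 T = 262665 − 5768.2 = 256897
T ≈ 82.78 °C. Since T > 0 °C, the all-ice-melts assumption holds.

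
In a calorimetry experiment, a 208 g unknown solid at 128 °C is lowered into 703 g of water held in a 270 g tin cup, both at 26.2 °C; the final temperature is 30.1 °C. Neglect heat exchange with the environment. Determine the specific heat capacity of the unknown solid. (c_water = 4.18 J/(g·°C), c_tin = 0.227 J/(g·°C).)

Taking heat into each body as positive, Σ m c ΔT = 0:
208×c×(30.1 − 128) + 703×4.18×(30.1 − 26.2) + 270×0.227×(30.1 − 26.2) = 0
-20363 c = -11699
c = -11699/-20363 ≈ 0.5745 J/(g·°C)

c ≈ 0.575 J/(g·°C)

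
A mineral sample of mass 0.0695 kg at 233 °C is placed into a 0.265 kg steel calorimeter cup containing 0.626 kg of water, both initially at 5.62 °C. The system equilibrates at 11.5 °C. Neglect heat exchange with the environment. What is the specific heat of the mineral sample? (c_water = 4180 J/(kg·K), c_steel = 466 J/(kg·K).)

Heat gained plus heat lost sum to zero:
0.0695·c·(11.5 − 233) + 0.626·4180·(11.5 − 5.62) + 0.265·466·(11.5 − 5.62) = 0
-15.39 c = -16112
c = -16112/-15.39 ≈ 1047 J/(kg·K)

c ≈ 1050 J/(kg·K)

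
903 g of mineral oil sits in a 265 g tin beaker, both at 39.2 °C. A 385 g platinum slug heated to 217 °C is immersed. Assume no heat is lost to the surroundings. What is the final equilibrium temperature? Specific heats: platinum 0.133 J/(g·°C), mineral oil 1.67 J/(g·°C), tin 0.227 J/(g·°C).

With ΣQ=0 the equilibrium temperature is the m·c-weighted mean:
T_f = (51.21·217 + 1508·39.2 + 60.16·39.2) / (51.21 + 1508 + 60.16)
    = 72584 / 1619.4 ≈ 44.82 °C

T_f ≈ 44.8 °C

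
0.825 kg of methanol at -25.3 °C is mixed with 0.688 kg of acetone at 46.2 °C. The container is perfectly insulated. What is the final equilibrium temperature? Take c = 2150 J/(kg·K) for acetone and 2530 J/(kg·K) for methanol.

T_f ≈ 4.4 °C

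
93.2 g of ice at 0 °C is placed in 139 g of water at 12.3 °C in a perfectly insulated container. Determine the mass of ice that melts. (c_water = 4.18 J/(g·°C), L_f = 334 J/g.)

Cooling the water to 0 °C releases 139·4.18·12.3 = 7146.5 J.
To melt every bit of ice: 93.2·334 = 31129 J.
That's not enough to melt it all — equilibrium is at 0 °C with ice remaining.
m_melt = 7146.5 / L_f = 21.4 g.

m_melted ≈ 21.4 g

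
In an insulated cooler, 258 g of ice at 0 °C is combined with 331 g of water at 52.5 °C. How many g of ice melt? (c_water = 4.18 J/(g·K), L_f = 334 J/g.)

m_melted ≈ 217 g

Cooling the water to 0 °C releases 331·4.18·52.5 = 72638 J.
To melt every bit of ice: 258·334 = 86172 J.
That's not enough to melt it all — equilibrium is at 0 °C with ice remaining.
m_melted·334 = 72638  ⇒  m_melted ≈ 217.5 g.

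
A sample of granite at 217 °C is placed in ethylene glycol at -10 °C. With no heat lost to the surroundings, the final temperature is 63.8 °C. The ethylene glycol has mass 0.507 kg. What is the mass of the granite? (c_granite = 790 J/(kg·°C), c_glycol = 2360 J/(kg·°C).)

m ≈ 0.73 kg

|Q_granite| = |Q_glycol|:
m·790·(217 − 63.8) = 0.507·2360·(63.8 − (-10))
121028 m = 88303  ⇒  m ≈ 0.7296 kg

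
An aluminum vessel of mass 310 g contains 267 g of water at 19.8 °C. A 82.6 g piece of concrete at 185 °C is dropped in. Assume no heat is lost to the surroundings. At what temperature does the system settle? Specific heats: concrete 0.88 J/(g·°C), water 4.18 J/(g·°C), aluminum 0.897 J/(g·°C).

T_f ≈ 28.0 °C

T_f is the heat-capacity-weighted average of the initial temperatures:
T_f = (72.69·185 + 1116.1·19.8 + 278.07·19.8) / (72.69 + 1116.1 + 278.07)
    = 41051 / 1466.8 ≈ 27.99 °C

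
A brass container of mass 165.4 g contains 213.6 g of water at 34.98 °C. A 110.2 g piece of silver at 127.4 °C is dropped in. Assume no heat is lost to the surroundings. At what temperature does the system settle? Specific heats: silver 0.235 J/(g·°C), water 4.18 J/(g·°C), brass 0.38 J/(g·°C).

T_f ≈ 37.4 °C

Let T be the final temperature. ΣQ_i = 0:
110.2×0.235×(T − 127.4) + 213.6×4.18×(T − 34.98) + 165.4×0.38×(T − 34.98) = 0
25.9(T − 127.4) + 892.85(T − 34.98) + 62.85(T − 34.98) = 0
981.6 T = 36730
T = 36730/981.6 ≈ 37.42 °C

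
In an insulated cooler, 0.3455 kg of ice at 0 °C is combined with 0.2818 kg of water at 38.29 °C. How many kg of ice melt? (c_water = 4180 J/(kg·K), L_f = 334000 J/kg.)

Heat available from the water dropping to 0 °C: 0.2818×4180×38.29 = 45103 J.
Fully melting the ice requires m_ice L_f = 0.3455×334000 = 115397 J.
45103 J < 115397 J, so only part of the ice melts and the system sits at 0 °C.
m_melt = 45103 / L_f = 0.135 kg.

m_melted ≈ 0.135 kg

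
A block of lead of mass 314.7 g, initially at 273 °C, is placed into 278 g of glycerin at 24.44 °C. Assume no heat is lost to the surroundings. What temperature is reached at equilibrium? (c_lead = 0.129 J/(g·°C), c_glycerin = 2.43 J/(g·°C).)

|Q_lead| = |Q_glycerin|:
314.7×0.129×(273 − T) = 278×2.43×(T − 24.44)
40.6(273 − T) = 675.54(T − 24.44)
716.14 T = 27593  ⇒  T ≈ 38.53 °C

T_f ≈ 38.5 °C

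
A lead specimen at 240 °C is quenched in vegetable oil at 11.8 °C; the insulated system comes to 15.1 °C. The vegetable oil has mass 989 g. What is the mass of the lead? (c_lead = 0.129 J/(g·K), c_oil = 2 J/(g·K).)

|Q_lead| = |Q_oil|:
m×0.129×(240 − 15.1) = 989×2×(15.1 − 11.8)
29.01 m = 6527.4  ⇒  m ≈ 225 g

m ≈ 225 g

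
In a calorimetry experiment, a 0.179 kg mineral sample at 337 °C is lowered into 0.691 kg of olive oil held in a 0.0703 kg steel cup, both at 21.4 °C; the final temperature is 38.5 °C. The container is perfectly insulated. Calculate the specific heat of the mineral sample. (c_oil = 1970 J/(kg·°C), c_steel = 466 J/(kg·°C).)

Conservation of energy gives ΣQ = 0:
0.179×c×(38.5 − 337) + 0.691×1970×(38.5 − 21.4) + 0.0703×466×(38.5 − 21.4) = 0
-53.43 c = -23838
c = -23838/-53.43 ≈ 446.1 J/(kg·°C)

c ≈ 446 J/(kg·°C)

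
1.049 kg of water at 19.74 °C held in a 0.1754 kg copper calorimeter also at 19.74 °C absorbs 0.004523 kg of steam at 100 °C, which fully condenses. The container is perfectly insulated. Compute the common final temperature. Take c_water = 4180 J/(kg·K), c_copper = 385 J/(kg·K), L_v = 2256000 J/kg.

T_f ≈ 22.4 °C

Heat gained plus heat lost sum to zero:
latent heat released on condensation: 0.004523·2256000 = 10204
  condensate cools 100→T: 0.004523·4180·(T − 100) = 18.91(T − 100)
  original water: 4384.8(T − 19.74)
  cup: 67.53(T − 19.74)
4471.3 T = 10204 + 1890.6 + 87889 = 99984
T ≈ 22.36 °C, under the boiling point, so the assumption holds.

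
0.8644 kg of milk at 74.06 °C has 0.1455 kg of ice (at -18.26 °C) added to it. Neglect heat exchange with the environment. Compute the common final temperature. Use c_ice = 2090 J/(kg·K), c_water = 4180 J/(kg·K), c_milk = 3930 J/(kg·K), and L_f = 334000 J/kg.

Taking heat into each body as positive, Σ m c ΔT = 0:
warm ice to 0 °C: 0.1455×2090×(0 − (-18.26)) = 5552.8; latent heat to melt: 0.1455×334000 = 48597; meltwater 0→T: 0.1455×4180×T = 608.19 T; milk cools: 0.8644×3930×(T − 74.06) = 3397.1(T − 74.06)
4005.3 T = 251589 − 54150 = 197439
T ≈ 49.29 °C. Since T > 0 °C, the all-ice-melts assumption holds.

T_f ≈ 49.3 °C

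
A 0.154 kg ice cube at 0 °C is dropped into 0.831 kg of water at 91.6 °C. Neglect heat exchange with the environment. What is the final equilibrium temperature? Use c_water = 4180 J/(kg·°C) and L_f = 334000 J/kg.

T_f ≈ 64.8 °C

Taking heat into each body as positive, Σ m c ΔT = 0:
melt ice: 0.154×334000 = 51436; meltwater 0→T: 0.154×4180×T = 643.72 T; water cools: 0.831×4180×(T − 91.6) = 3473.6(T − 91.6)
4117.3 T = 318180 − 51436 = 266744
T ≈ 64.79 °C (positive, so assuming full melt was valid).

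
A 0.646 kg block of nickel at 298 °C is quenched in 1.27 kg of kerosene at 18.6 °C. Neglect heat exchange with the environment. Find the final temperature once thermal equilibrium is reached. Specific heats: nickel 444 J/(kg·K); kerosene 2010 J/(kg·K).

T_f ≈ 46.8 °C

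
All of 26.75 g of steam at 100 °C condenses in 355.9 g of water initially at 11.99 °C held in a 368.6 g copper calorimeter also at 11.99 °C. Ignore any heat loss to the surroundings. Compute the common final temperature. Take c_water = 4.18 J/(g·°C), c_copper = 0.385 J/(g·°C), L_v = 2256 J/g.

T_f ≈ 52.3 °C

Net heat exchanged in the isolated system is zero:
latent heat released on condensation: 26.75×2256 = 60348; condensate cools 100→T: 26.75×4.18×(T − 100) = 111.81(T − 100); original water: 1487.7(T − 11.99); copper cup: 368.6×0.385×(T − 11.99) = 141.91(T − 11.99)
1741.4 T = 60348 + 11182 + 19539 = 91068
T ≈ 52.30 °C, under the boiling point, so the assumption holds.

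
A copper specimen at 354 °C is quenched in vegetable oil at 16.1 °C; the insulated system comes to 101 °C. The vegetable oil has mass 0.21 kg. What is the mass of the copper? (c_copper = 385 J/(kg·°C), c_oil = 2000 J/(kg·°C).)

m ≈ 0.366 kg

Heat gained plus heat lost sum to zero:
m×385×(101 − 354) + 0.21×2000×(101 − 16.1) = 0
-97405 m = -35658
m = -35658/-97405 ≈ 0.3661 kg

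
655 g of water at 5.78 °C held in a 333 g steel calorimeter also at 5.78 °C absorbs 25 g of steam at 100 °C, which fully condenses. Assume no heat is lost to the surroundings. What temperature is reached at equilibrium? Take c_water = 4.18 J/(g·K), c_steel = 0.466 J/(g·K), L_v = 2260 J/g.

T_f ≈ 27.9 °C

Taking heat into each body as positive, Σ m c ΔT = 0:
latent heat released on condensation: 25·2260 = 56500; condensate cools 100→T: 25·4.18·(T − 100) = 104.5(T − 100); original water: 2737.9(T − 5.78); steel cup: 333·0.466·(T − 5.78) = 155.18(T − 5.78)
2997.6 T = 56500 + 10450 + 16722 = 83672
T ≈ 27.91 °C, under the boiling point, so the assumption holds.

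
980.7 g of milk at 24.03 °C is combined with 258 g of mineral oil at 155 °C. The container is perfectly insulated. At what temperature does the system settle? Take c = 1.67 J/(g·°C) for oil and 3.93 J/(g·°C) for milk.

T_f ≈ 37.2 °C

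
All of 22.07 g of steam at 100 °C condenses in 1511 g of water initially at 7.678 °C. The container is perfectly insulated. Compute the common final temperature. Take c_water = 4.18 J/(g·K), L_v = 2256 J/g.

T_f ≈ 16.8 °C

Net heat exchanged in the isolated system is zero:
condense steam: −22.07·2256 = −49790
  condensate cools 100→T: 22.07·4.18·(T − 100) = 92.25(T − 100)
  water warms: 1511·4.18·(T − 7.678) = 6316(T − 7.678)
6408.2 T = 49790 + 9225.3 + 48494 = 107509
T ≈ 16.78 °C (< 100 °C, so full condensation is consistent).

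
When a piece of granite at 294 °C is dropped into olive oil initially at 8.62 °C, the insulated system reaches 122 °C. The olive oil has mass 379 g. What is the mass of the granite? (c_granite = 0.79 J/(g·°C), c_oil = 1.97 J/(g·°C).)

|Q_granite| = |Q_oil|:
m×0.79×(294 − 122) = 379×1.97×(122 − 8.62)
135.88 m = 84653  ⇒  m ≈ 623 g

m ≈ 623 g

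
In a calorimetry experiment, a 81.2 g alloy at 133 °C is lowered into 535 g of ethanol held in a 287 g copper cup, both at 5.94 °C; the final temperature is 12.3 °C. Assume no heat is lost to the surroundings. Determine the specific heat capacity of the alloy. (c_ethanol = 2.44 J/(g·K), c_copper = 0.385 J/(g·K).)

Net heat exchanged in the isolated system is zero:
81.2·c·(12.3 − 133) + 535·2.44·(12.3 − 5.94) + 287·0.385·(12.3 − 5.94) = 0
-9800.8 c = -9005.1
c = -9005.1/-9800.8 ≈ 0.9188 J/(g·K)

c ≈ 0.919 J/(g·K)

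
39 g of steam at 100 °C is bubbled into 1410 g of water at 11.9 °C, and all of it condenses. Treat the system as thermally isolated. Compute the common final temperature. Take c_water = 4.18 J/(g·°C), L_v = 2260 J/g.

Energy conservation, ΣQ = 0:
latent heat released on condensation: 39·2260 = 88140
  condensed water 100 °C→T: 163.02(T − 100)
  water warms: 1410·4.18·(T − 11.9) = 5893.8(T − 11.9)
6056.8 T = 88140 + 16302 + 70136 = 174578
T ≈ 28.82 °C, under the boiling point, so the assumption holds.

T_f ≈ 28.8 °C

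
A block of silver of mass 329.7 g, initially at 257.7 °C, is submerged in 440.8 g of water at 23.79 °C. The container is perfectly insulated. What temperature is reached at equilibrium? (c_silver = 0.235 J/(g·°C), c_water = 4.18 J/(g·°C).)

T_f ≈ 33.2 °C

T_f is the heat-capacity-weighted average of the initial temperatures:
T_f = (77.48*257.7 + 1842.5*23.79) / (77.48 + 1842.5)
    = 63801 / 1920 ≈ 33.23 °C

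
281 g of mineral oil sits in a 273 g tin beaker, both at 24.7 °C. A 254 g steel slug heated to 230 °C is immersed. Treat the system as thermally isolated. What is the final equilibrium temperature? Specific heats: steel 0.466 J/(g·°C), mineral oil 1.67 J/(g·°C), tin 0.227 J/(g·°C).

Conservation of energy gives ΣQ = 0:
254×0.466×(T − 230) + 281×1.67×(T − 24.7) + 273×0.227×(T − 24.7) = 0
118.36(T − 230) + 469.27(T − 24.7) + 61.97(T − 24.7) = 0
649.61 T = 40345
T ≈ 62.11 °C

T_f ≈ 62.1 °C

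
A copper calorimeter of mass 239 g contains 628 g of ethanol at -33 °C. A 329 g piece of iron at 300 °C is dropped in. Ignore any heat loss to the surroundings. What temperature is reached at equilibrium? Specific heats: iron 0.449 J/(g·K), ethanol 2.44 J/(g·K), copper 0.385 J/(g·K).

T_f ≈ -5.2 °C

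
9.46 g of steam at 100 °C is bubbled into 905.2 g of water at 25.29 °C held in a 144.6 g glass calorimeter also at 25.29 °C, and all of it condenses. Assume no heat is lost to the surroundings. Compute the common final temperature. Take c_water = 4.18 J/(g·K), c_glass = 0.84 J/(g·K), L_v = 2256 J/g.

T_f ≈ 31.4 °C

Conservation of energy gives ΣQ = 0:
steam→water at 100 °C releases m L_v = 9.46×2256 = 21342
  condensed water 100 °C→T: 39.54(T − 100)
  original water: 3783.7(T − 25.29)
  glass cup: 144.6×0.84×(T − 25.29) = 121.46(T − 25.29)
3944.7 T = 21342 + 3954.3 + 98763 = 124059
T ≈ 31.45 °C (< 100 °C, so full condensation is consistent).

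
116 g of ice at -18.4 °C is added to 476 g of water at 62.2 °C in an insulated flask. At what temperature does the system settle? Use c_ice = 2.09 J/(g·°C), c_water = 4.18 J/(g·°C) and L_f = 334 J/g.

T_f ≈ 32.6 °C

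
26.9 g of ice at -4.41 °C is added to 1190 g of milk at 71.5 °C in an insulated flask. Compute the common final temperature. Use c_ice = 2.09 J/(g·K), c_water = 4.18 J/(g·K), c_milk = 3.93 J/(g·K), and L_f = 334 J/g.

Taking heat into each body as positive, Σ m c ΔT = 0:
ice -4.41→0 °C: 26.9×2.09×4.41 = 247.93; latent heat to melt: 26.9×334 = 8984.6; meltwater 0→T: 26.9×4.18×T = 112.44 T; milk: 4676.7(T − 71.5)
4789.1 T = 334384 − 9232.5 = 325152
T ≈ 67.89 °C (positive, so assuming full melt was valid).

T_f ≈ 67.9 °C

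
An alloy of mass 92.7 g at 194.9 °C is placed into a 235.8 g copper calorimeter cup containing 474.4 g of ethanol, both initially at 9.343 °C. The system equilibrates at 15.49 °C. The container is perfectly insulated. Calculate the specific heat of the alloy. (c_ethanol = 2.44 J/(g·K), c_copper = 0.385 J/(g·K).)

c ≈ 0.461 J/(g·K)

Net heat exchanged in the isolated system is zero:
92.7×c×(15.49 − 194.9) + 474.4×2.44×(15.49 − 9.343) + 235.8×0.385×(15.49 − 9.343) = 0
-16631 c = -7673.4
c = -7673.4/-16631 ≈ 0.4614 J/(g·K)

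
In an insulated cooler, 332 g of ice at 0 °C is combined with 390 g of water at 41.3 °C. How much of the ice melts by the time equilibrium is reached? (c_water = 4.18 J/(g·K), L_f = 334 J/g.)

Cooling the water to 0 °C releases 390·4.18·41.3 = 67327 J.
Fully melting the ice requires m_ice L_f = 332·334 = 110888 J.
67327 J < 110888 J, so only part of the ice melts and the system sits at 0 °C.
Mass melted = 67327/334 ≈ 201.6 g.

m_melted ≈ 202 g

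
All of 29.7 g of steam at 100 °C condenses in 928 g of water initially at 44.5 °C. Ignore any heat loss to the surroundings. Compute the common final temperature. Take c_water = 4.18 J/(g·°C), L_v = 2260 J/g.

T_f ≈ 63.0 °C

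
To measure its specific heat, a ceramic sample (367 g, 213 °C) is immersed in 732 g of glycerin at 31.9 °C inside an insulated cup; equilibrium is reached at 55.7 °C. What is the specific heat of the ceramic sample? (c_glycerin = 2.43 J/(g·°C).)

m_s c (T_s − T_f) = m_glycerin c_glycerin (T_f − T_0):
367×c×(213 − 55.7) = 732×2.43×(55.7 − 31.9)
57729 c = 42334  ⇒  c ≈ 0.7333 J/(g·°C)

c ≈ 0.733 J/(g·°C)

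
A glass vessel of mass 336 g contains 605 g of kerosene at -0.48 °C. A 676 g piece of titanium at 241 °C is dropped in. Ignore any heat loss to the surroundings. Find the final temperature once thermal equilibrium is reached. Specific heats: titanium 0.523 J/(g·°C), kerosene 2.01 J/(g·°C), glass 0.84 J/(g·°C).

T_f ≈ 45.6 °C

Let T be the final temperature. ΣQ_i = 0:
676×0.523×(T − 241) + 605×2.01×(T − (-0.48)) + 336×0.84×(T − (-0.48)) = 0
353.55(T − 241) + 1216(T − (-0.48)) + 282.24(T − (-0.48)) = 0
(353.55 + 1216 + 282.24) T = 353.55×241 + 1216×(-0.48) + 282.24×(-0.48)
T = 84486 / 1851.8 = 45.6 °C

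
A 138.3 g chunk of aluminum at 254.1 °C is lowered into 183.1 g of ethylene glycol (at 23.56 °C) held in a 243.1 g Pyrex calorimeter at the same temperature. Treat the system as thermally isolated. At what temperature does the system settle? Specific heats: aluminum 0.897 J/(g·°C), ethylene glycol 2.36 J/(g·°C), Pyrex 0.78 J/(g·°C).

T_f = Σ m_i c_i T_i / Σ m_i c_i:
T_f = (124.06*254.1 + 432.12*23.56 + 189.62*23.56) / (124.06 + 432.12 + 189.62)
    = 46170 / 745.79 ≈ 61.91 °C

T_f ≈ 61.9 °C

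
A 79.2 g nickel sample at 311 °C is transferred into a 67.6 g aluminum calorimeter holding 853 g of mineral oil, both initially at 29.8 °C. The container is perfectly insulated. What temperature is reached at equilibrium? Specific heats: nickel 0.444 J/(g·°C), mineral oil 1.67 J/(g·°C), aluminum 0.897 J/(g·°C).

Heat gained plus heat lost sum to zero:
79.2×0.444×(T − 311) + 853×1.67×(T − 29.8) + 67.6×0.897×(T − 29.8) = 0
35.16(T − 311) + 1424.5(T − 29.8) + 60.64(T − 29.8) = 0
1520.3 T = 55194
T ≈ 36.30 °C

T_f ≈ 36.3 °C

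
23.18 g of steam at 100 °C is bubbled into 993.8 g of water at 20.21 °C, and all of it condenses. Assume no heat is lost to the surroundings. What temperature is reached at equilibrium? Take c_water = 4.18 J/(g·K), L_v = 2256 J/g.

T_f ≈ 34.3 °C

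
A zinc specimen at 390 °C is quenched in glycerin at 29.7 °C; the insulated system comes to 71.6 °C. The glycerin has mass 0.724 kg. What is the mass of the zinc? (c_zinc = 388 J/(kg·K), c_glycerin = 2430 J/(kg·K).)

m ≈ 0.597 kg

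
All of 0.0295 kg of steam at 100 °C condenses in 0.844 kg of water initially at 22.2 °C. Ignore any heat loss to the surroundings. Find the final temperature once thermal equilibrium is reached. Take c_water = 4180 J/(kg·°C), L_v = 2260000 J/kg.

T_f ≈ 43.1 °C

Conservation of energy gives ΣQ = 0:
steam→water at 100 °C releases m L_v = 0.0295×2260000 = 66670; condensate cools 100→T: 0.0295×4180×(T − 100) = 123.31(T − 100); water warms: 0.844×4180×(T − 22.2) = 3527.9(T − 22.2)
3651.2 T = 66670 + 12331 + 78320 = 157321
T ≈ 43.09 °C, under the boiling point, so the assumption holds.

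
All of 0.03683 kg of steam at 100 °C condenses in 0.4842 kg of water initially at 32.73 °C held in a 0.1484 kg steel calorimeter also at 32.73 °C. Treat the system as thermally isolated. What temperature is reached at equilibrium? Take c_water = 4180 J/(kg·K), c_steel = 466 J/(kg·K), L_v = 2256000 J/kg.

T_f ≈ 74.3 °C

Setting the total heat transfer to zero:
latent heat released on condensation: 0.03683·2256000 = 83088
  condensed water 100 °C→T: 153.95(T − 100)
  original water: 2024(T − 32.73)
  cup: 69.15(T − 32.73)
2247.1 T = 83088 + 15395 + 68508 = 166991
T ≈ 74.32 °C (< 100 °C, so full condensation is consistent).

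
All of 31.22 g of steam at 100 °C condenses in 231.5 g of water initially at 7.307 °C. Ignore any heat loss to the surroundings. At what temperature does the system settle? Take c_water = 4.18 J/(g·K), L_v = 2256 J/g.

T_f ≈ 82.5 °C

Conservation of energy gives ΣQ = 0:
condense steam: −31.22·2256 = −70432
  condensed water 100 °C→T: 130.5(T − 100)
  water warms: 231.5·4.18·(T − 7.307) = 967.67(T − 7.307)
1098.2 T = 70432 + 13050 + 7070.8 = 90553
T ≈ 82.46 °C — below 100 °C, confirming all the steam condensed.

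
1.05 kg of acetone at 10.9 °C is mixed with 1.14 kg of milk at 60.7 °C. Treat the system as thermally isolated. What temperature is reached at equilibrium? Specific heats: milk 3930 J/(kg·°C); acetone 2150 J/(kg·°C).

T_f ≈ 44.0 °C

|Q_milk| = |Q_acetone|:
1.14×3930×(60.7 − T) = 1.05×2150×(T − 10.9)
4480.2(60.7 − T) = 2257.5(T − 10.9)
6737.7 T = 296555  ⇒  T ≈ 44.01 °C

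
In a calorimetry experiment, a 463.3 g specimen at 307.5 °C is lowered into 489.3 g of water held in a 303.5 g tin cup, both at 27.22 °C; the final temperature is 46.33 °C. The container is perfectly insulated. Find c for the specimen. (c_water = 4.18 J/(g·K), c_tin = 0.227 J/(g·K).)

c ≈ 0.334 J/(g·K)

Taking heat into each body as positive, Σ m c ΔT = 0:
463.3·c·(46.33 − 307.5) + 489.3·4.18·(46.33 − 27.22) + 303.5·0.227·(46.33 − 27.22) = 0
-121000 c = -40402
c = -40402/-121000 ≈ 0.3339 J/(g·K)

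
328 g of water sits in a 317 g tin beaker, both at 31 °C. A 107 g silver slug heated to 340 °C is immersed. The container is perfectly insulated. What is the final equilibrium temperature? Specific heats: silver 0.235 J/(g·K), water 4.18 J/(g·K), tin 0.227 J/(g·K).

T_f ≈ 36.3 °C

Setting the total heat transfer to zero:
107*0.235*(T − 340) + 328*4.18*(T − 31) + 317*0.227*(T − 31) = 0
25.14(T − 340) + 1371(T − 31) + 71.96(T − 31) = 0
(25.14 + 1371 + 71.96) T = 25.14*340 + 1371*31 + 71.96*31
T = 53282 / 1468.1 = 36.3 °C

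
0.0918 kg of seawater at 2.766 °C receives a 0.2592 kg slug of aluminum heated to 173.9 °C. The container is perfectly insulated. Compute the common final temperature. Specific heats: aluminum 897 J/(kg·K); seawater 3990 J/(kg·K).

T_f ≈ 69.2 °C

|Q_aluminum| = |Q_seawater|:
0.2592×897×(173.9 − T) = 0.0918×3990×(T − 2.766)
232.5(173.9 − T) = 366.28(T − 2.766)
598.78 T = 41445  ⇒  T ≈ 69.22 °C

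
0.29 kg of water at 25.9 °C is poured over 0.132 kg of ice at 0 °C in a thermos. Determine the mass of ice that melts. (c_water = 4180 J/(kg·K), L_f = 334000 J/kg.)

m_melted ≈ 0.094 kg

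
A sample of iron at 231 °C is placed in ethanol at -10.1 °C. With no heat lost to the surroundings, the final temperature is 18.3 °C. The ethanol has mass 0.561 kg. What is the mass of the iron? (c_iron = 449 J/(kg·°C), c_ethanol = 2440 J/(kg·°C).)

m ≈ 0.407 kg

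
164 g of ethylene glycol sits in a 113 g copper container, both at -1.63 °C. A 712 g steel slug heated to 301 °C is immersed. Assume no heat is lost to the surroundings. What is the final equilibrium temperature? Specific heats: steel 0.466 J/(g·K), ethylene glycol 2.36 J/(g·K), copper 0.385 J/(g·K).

Setting the total heat transfer to zero:
712*0.466*(T − 301) + 164*2.36*(T − (-1.63)) + 113*0.385*(T − (-1.63)) = 0
762.34 T = 99168
T = 99168 / 762.34 = 130 °C

T_f ≈ 130.1 °C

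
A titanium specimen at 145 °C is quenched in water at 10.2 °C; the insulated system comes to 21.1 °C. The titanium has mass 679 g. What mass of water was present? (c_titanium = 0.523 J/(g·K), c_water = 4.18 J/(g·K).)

m ≈ 966 g

Setting the total heat transfer to zero:
679×0.523×(21.1 − 145) + m×4.18×(21.1 − 10.2) = 0
45.56 m = 43999
m = 43999/45.56 ≈ 965.7 g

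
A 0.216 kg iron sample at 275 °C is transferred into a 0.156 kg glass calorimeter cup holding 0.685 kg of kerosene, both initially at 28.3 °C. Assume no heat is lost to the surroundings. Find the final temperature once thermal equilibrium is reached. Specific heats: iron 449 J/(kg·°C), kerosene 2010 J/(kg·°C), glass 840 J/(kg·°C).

Heat gained plus heat lost sum to zero:
0.216×449×(T − 275) + 0.685×2010×(T − 28.3) + 0.156×840×(T − 28.3) = 0
96.98(T − 275) + 1376.9(T − 28.3) + 131.04(T − 28.3) = 0
1604.9 T = 69344
T ≈ 43.21 °C

T_f ≈ 43.2 °C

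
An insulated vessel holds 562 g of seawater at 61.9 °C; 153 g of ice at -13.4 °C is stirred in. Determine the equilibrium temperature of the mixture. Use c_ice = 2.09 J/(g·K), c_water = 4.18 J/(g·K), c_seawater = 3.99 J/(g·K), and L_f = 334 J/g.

T_f ≈ 28.9 °C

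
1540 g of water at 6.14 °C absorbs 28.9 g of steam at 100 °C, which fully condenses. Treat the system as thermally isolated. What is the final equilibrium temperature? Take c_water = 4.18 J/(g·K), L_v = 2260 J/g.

T_f ≈ 17.8 °C

Let T be the final temperature. ΣQ_i = 0:
latent heat released on condensation: 28.9×2260 = 65314; condensate cools 100→T: 28.9×4.18×(T − 100) = 120.8(T − 100); original water: 6437.2(T − 6.14)
6558 T = 65314 + 12080 + 39524 = 116919
T ≈ 17.83 °C, under the boiling point, so the assumption holds.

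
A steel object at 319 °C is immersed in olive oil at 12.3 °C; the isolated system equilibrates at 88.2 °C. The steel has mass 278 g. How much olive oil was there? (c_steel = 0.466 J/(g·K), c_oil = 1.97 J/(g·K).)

m ≈ 200 g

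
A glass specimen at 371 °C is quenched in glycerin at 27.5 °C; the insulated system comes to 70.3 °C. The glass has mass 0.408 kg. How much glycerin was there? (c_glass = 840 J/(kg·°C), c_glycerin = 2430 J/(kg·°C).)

m ≈ 0.991 kg

Taking heat into each body as positive, Σ m c ΔT = 0:
0.408×840×(70.3 − 371) + m×2430×(70.3 − 27.5) = 0
104004 m = 103056
m = 103056/104004 ≈ 0.9909 kg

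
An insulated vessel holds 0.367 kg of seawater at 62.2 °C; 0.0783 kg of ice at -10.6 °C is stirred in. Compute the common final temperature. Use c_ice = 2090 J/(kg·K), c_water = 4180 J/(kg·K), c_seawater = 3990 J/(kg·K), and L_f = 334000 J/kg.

Conservation of energy gives ΣQ = 0:
ice -10.6→0 °C: 0.0783×2090×10.6 = 1734.7; melt ice: 0.0783×334000 = 26152; meltwater 0→T: 0.0783×4180×T = 327.29 T; seawater cools: 0.367×3990×(T − 62.2) = 1464.3(T − 62.2)
1791.6 T = 91081 − 27887 = 63194
T ≈ 35.27 °C — above 0 °C, consistent with complete melting.

T_f ≈ 35.3 °C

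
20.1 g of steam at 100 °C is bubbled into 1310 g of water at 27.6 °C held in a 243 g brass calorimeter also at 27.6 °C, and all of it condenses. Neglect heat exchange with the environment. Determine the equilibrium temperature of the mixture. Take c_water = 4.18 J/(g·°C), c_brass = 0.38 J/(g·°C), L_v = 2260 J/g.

Net heat exchanged in the isolated system is zero:
condense steam: −20.1·2260 = −45426; condensate cools 100→T: 20.1·4.18·(T − 100) = 84.02(T − 100); water warms: 1310·4.18·(T − 27.6) = 5475.8(T − 27.6); brass cup: 243·0.38·(T − 27.6) = 92.34(T − 27.6)
5652.2 T = 45426 + 8401.8 + 153681 = 207508
T ≈ 36.71 °C, under the boiling point, so the assumption holds.

T_f ≈ 36.7 °C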